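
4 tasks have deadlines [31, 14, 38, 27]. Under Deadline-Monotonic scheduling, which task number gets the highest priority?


Sort tasks by relative deadline (ascending):
  Task 2: deadline = 14
  Task 4: deadline = 27
  Task 1: deadline = 31
  Task 3: deadline = 38
Priority order (highest first): [2, 4, 1, 3]
Highest priority task = 2

2


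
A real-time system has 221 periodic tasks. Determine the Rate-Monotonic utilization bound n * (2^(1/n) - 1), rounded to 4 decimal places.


Compute 2^(1/221) = 1.0031413363
Subtract 1: 1.0031413363 - 1 = 0.0031413363
Multiply by n: 221 * 0.0031413363 = 0.6942353223
Round to 4 dp: 0.6942

0.6942


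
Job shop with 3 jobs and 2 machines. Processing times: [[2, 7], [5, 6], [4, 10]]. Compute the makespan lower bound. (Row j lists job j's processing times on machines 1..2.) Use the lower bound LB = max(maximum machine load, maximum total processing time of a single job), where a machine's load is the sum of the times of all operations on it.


Machine loads:
  Machine 1: 2 + 5 + 4 = 11
  Machine 2: 7 + 6 + 10 = 23
Max machine load = 23
Job totals:
  Job 1: 9
  Job 2: 11
  Job 3: 14
Max job total = 14
Lower bound = max(23, 14) = 23

23


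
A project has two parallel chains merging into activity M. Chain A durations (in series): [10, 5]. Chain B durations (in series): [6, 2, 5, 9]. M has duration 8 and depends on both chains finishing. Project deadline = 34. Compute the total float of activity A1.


Forward pass: ES(A1) = sum of predecessors on chain A = 0
EF = ES + duration = 0 + 10 = 10
Backward pass: LF(M) = deadline = 34; LS(M) = 34 - 8 = 26
LF(A1) = LS(M) - sum(successors on chain A) = 26 - 5 = 21
LS = LF - duration = 21 - 10 = 11
Total float = LS - ES = 11 - 0 = 11

11


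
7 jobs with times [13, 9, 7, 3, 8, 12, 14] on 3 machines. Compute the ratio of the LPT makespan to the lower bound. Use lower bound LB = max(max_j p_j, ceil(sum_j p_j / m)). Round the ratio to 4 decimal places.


LPT order: [14, 13, 12, 9, 8, 7, 3]
Machine loads after assignment: [24, 21, 21]
LPT makespan = 24
Lower bound = max(max_job, ceil(total/3)) = max(14, 22) = 22
Ratio = 24 / 22 = 1.0909

1.0909


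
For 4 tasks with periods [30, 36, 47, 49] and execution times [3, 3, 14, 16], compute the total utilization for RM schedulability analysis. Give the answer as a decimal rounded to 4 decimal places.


Compute individual utilizations (exact fractions):
  Task 1: C/T = 3/30 = 1/10 (approx. 0.1)
  Task 2: C/T = 3/36 = 1/12 (approx. 0.0833)
  Task 3: C/T = 14/47 (approx. 0.2979)
  Task 4: C/T = 16/49 (approx. 0.3265)
Total utilization U = 1/10 + 1/12 + 14/47 + 16/49 = 111613/138180
Rounded to 4 decimal places: U = 0.8077
RM (Liu & Layland) bound for 4 tasks = 0.756828; compare with U = 111613/138180 (approx. 0.807736)
bound < U <= 1, so the RM sufficient condition is not met (inconclusive; an exact test such as response-time analysis is needed).

0.8077


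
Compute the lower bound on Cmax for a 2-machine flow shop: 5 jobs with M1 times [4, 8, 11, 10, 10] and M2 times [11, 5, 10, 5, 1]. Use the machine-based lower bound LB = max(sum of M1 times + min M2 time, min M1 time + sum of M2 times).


LB1 = sum(M1 times) + min(M2 times) = 43 + 1 = 44
LB2 = min(M1 times) + sum(M2 times) = 4 + 32 = 36
Lower bound = max(LB1, LB2) = max(44, 36) = 44

44


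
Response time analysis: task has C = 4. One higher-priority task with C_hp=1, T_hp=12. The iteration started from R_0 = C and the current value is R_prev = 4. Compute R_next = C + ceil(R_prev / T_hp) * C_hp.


R_next = C + ceil(R_prev / T_hp) * C_hp
ceil(4 / 12) = ceil(0.3333) = 1
Interference = 1 * 1 = 1
R_next = 4 + 1 = 5

5


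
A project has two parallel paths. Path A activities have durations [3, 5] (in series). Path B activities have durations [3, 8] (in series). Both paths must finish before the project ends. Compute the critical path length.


Path A total = 3 + 5 = 8
Path B total = 3 + 8 = 11
Critical path = longest path = max(8, 11) = 11

11


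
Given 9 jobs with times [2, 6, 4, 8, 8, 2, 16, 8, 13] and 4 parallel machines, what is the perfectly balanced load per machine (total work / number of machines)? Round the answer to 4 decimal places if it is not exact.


Total processing time = 2 + 6 + 4 + 8 + 8 + 2 + 16 + 8 + 13 = 67
Number of machines = 4
Ideal balanced load = 67 / 4 = 16.75

16.75


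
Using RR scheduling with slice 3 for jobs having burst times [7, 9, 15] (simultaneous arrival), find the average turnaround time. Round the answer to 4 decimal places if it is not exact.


Time quantum = 3
Execution trace:
  J1 runs 3 units, time = 3
  J2 runs 3 units, time = 6
  J3 runs 3 units, time = 9
  J1 runs 3 units, time = 12
  J2 runs 3 units, time = 15
  J3 runs 3 units, time = 18
  J1 runs 1 units, time = 19
  J2 runs 3 units, time = 22
  J3 runs 3 units, time = 25
  J3 runs 3 units, time = 28
  J3 runs 3 units, time = 31
Finish times: [19, 22, 31]
Average turnaround = 72/3 = 24.0

24.0


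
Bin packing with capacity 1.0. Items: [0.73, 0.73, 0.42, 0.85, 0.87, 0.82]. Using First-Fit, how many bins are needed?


Place items sequentially using First-Fit:
  Item 0.73 -> new Bin 1
  Item 0.73 -> new Bin 2
  Item 0.42 -> new Bin 3
  Item 0.85 -> new Bin 4
  Item 0.87 -> new Bin 5
  Item 0.82 -> new Bin 6
Total bins used = 6

6


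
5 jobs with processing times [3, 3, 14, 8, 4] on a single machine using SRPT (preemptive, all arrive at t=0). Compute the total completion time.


Since all jobs arrive at t=0, SRPT equals SPT ordering.
SPT order: [3, 3, 4, 8, 14]
Completion times:
  Job 1: p=3, C=3
  Job 2: p=3, C=6
  Job 3: p=4, C=10
  Job 4: p=8, C=18
  Job 5: p=14, C=32
Total completion time = 3 + 6 + 10 + 18 + 32 = 69

69


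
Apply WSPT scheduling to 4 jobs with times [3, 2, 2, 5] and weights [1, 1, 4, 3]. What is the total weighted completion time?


Compute p/w ratios and sort ascending (WSPT): [(2, 4), (5, 3), (2, 1), (3, 1)]
Compute weighted completion times:
  Job (p=2,w=4): C=2, w*C=4*2=8
  Job (p=5,w=3): C=7, w*C=3*7=21
  Job (p=2,w=1): C=9, w*C=1*9=9
  Job (p=3,w=1): C=12, w*C=1*12=12
Total weighted completion time = 50

50


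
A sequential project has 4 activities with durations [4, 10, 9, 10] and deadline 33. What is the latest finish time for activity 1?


LF(activity 1) = deadline - sum of successor durations
Successors: activities 2 through 4 with durations [10, 9, 10]
Sum of successor durations = 29
LF = 33 - 29 = 4

4


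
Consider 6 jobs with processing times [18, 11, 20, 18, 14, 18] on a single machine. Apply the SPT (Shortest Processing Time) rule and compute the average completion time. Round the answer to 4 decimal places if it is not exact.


Sort jobs by processing time (SPT order): [11, 14, 18, 18, 18, 20]
Compute completion times sequentially:
  Job 1: processing = 11, completes at 11
  Job 2: processing = 14, completes at 25
  Job 3: processing = 18, completes at 43
  Job 4: processing = 18, completes at 61
  Job 5: processing = 18, completes at 79
  Job 6: processing = 20, completes at 99
Sum of completion times = 318
Average completion time = 318/6 = 53.0

53.0


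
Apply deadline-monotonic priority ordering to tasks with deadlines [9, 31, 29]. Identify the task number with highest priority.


Sort tasks by relative deadline (ascending):
  Task 1: deadline = 9
  Task 3: deadline = 29
  Task 2: deadline = 31
Priority order (highest first): [1, 3, 2]
Highest priority task = 1

1


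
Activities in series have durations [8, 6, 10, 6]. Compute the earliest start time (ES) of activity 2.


Activity 2 starts after activities 1 through 1 complete.
Predecessor durations: [8]
ES = 8 = 8

8


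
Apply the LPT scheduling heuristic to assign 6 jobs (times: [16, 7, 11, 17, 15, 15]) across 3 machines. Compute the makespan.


Sort jobs in decreasing order (LPT): [17, 16, 15, 15, 11, 7]
Assign each job to the least loaded machine:
  Machine 1: jobs [17, 7], load = 24
  Machine 2: jobs [16, 11], load = 27
  Machine 3: jobs [15, 15], load = 30
Makespan = max load = 30

30


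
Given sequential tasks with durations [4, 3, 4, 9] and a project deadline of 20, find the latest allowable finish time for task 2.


LF(activity 2) = deadline - sum of successor durations
Successors: activities 3 through 4 with durations [4, 9]
Sum of successor durations = 13
LF = 20 - 13 = 7

7


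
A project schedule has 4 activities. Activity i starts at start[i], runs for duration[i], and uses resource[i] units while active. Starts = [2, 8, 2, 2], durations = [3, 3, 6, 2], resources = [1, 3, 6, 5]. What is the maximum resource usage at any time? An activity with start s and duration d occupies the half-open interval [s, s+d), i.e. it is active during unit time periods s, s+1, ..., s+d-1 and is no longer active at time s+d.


Each activity i is active on [start_i, start_i + duration_i).
Compute total resource usage per time slot:
  t=0: active resources = [], total = 0
  t=1: active resources = [], total = 0
  t=2: active resources = [1, 6, 5], total = 12
  t=3: active resources = [1, 6, 5], total = 12
  t=4: active resources = [1, 6], total = 7
  t=5: active resources = [6], total = 6
  t=6: active resources = [6], total = 6
  t=7: active resources = [6], total = 6
  t=8: active resources = [3], total = 3
  t=9: active resources = [3], total = 3
  t=10: active resources = [3], total = 3
Peak resource demand = 12

12


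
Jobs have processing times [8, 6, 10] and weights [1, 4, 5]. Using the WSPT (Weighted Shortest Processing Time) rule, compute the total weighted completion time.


Compute p/w ratios and sort ascending (WSPT): [(6, 4), (10, 5), (8, 1)]
Compute weighted completion times:
  Job (p=6,w=4): C=6, w*C=4*6=24
  Job (p=10,w=5): C=16, w*C=5*16=80
  Job (p=8,w=1): C=24, w*C=1*24=24
Total weighted completion time = 128

128


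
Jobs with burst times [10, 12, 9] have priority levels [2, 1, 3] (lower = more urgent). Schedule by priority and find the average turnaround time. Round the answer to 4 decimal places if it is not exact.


Sort by priority (ascending = highest first):
Order: [(1, 12), (2, 10), (3, 9)]
Completion times:
  Priority 1, burst=12, C=12
  Priority 2, burst=10, C=22
  Priority 3, burst=9, C=31
Average turnaround = 65/3 = 21.6667

21.6667


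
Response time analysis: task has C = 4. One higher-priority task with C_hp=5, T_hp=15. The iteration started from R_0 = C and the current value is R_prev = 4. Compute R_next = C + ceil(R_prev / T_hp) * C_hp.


R_next = C + ceil(R_prev / T_hp) * C_hp
ceil(4 / 15) = ceil(0.2667) = 1
Interference = 1 * 5 = 5
R_next = 4 + 5 = 9

9


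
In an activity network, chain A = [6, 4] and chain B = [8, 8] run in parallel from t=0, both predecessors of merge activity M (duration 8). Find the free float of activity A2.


ES(A2) = sum of predecessors on chain A = 6
EF(A2) = ES + duration = 6 + 4 = 10
Successor of A2 is M. ES(M) = max(sum(A), sum(B)) = max(10, 16) = 16
Free float = ES(successor) - EF(current) = 16 - 10 = 6

6


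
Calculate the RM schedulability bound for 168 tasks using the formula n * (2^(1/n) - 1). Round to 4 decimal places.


Compute 2^(1/168) = 1.0041343992
Subtract 1: 1.0041343992 - 1 = 0.0041343992
Multiply by n: 168 * 0.0041343992 = 0.6945790656
Round to 4 dp: 0.6946

0.6946


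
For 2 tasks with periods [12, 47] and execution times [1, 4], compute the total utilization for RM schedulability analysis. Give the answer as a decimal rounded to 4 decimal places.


Compute individual utilizations (exact fractions):
  Task 1: C/T = 1/12 (approx. 0.0833)
  Task 2: C/T = 4/47 (approx. 0.0851)
Total utilization U = 1/12 + 4/47 = 95/564
Rounded to 4 decimal places: U = 0.1684
RM (Liu & Layland) bound for 2 tasks = 0.828427; compare with U = 95/564 (approx. 0.168440)
U <= bound, so schedulable by RM sufficient condition.

0.1684


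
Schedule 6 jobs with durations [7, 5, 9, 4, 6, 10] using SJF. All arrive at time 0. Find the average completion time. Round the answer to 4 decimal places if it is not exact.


SJF order (ascending): [4, 5, 6, 7, 9, 10]
Completion times:
  Job 1: burst=4, C=4
  Job 2: burst=5, C=9
  Job 3: burst=6, C=15
  Job 4: burst=7, C=22
  Job 5: burst=9, C=31
  Job 6: burst=10, C=41
Average completion = 122/6 = 20.3333

20.3333


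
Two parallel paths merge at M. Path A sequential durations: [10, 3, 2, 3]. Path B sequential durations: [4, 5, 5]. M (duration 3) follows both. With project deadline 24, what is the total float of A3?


Forward pass: ES(A3) = sum of predecessors on chain A = 13
EF = ES + duration = 13 + 2 = 15
Backward pass: LF(M) = deadline = 24; LS(M) = 24 - 3 = 21
LF(A3) = LS(M) - sum(successors on chain A) = 21 - 3 = 18
LS = LF - duration = 18 - 2 = 16
Total float = LS - ES = 16 - 13 = 3

3


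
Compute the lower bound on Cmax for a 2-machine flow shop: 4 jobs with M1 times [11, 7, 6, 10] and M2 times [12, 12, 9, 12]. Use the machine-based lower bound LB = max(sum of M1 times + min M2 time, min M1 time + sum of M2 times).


LB1 = sum(M1 times) + min(M2 times) = 34 + 9 = 43
LB2 = min(M1 times) + sum(M2 times) = 6 + 45 = 51
Lower bound = max(LB1, LB2) = max(43, 51) = 51

51


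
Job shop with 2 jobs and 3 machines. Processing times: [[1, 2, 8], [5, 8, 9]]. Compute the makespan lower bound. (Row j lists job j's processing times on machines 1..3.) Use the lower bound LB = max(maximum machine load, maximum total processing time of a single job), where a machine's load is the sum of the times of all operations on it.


Machine loads:
  Machine 1: 1 + 5 = 6
  Machine 2: 2 + 8 = 10
  Machine 3: 8 + 9 = 17
Max machine load = 17
Job totals:
  Job 1: 11
  Job 2: 22
Max job total = 22
Lower bound = max(17, 22) = 22

22


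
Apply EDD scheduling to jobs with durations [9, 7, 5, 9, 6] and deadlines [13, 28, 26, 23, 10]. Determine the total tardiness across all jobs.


Sort by due date (EDD order): [(6, 10), (9, 13), (9, 23), (5, 26), (7, 28)]
Compute completion times and tardiness:
  Job 1: p=6, d=10, C=6, tardiness=max(0,6-10)=0
  Job 2: p=9, d=13, C=15, tardiness=max(0,15-13)=2
  Job 3: p=9, d=23, C=24, tardiness=max(0,24-23)=1
  Job 4: p=5, d=26, C=29, tardiness=max(0,29-26)=3
  Job 5: p=7, d=28, C=36, tardiness=max(0,36-28)=8
Total tardiness = 14

14


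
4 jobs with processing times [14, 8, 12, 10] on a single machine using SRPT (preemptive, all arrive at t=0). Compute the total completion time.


Since all jobs arrive at t=0, SRPT equals SPT ordering.
SPT order: [8, 10, 12, 14]
Completion times:
  Job 1: p=8, C=8
  Job 2: p=10, C=18
  Job 3: p=12, C=30
  Job 4: p=14, C=44
Total completion time = 8 + 18 + 30 + 44 = 100

100


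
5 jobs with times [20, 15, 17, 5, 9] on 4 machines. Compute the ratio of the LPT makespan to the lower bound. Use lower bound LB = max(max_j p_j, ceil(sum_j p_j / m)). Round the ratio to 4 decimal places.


LPT order: [20, 17, 15, 9, 5]
Machine loads after assignment: [20, 17, 15, 14]
LPT makespan = 20
Lower bound = max(max_job, ceil(total/4)) = max(20, 17) = 20
Ratio = 20 / 20 = 1.0

1.0


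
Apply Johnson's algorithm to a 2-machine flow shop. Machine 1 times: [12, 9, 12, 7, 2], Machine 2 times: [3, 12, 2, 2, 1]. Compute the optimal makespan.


Apply Johnson's rule:
  Group 1 (a <= b): [(2, 9, 12)]
  Group 2 (a > b): [(1, 12, 3), (3, 12, 2), (4, 7, 2), (5, 2, 1)]
Optimal job order: [2, 1, 3, 4, 5]
Schedule:
  Job 2: M1 done at 9, M2 done at 21
  Job 1: M1 done at 21, M2 done at 24
  Job 3: M1 done at 33, M2 done at 35
  Job 4: M1 done at 40, M2 done at 42
  Job 5: M1 done at 42, M2 done at 43
Makespan = 43

43


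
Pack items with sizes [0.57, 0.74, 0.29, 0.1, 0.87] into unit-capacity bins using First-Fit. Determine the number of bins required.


Place items sequentially using First-Fit:
  Item 0.57 -> new Bin 1
  Item 0.74 -> new Bin 2
  Item 0.29 -> Bin 1 (now 0.86)
  Item 0.1 -> Bin 1 (now 0.96)
  Item 0.87 -> new Bin 3
Total bins used = 3

3


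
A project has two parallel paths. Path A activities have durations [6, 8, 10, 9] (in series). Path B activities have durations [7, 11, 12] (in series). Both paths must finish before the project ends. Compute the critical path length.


Path A total = 6 + 8 + 10 + 9 = 33
Path B total = 7 + 11 + 12 = 30
Critical path = longest path = max(33, 30) = 33

33


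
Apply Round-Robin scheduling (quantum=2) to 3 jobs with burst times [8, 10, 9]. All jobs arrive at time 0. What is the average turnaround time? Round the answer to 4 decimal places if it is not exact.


Time quantum = 2
Execution trace:
  J1 runs 2 units, time = 2
  J2 runs 2 units, time = 4
  J3 runs 2 units, time = 6
  J1 runs 2 units, time = 8
  J2 runs 2 units, time = 10
  J3 runs 2 units, time = 12
  J1 runs 2 units, time = 14
  J2 runs 2 units, time = 16
  J3 runs 2 units, time = 18
  J1 runs 2 units, time = 20
  J2 runs 2 units, time = 22
  J3 runs 2 units, time = 24
  J2 runs 2 units, time = 26
  J3 runs 1 units, time = 27
Finish times: [20, 26, 27]
Average turnaround = 73/3 = 24.3333

24.3333


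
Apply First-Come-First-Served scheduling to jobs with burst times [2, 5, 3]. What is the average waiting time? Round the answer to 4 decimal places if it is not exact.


FCFS order (as given): [2, 5, 3]
Waiting times:
  Job 1: wait = 0
  Job 2: wait = 2
  Job 3: wait = 7
Sum of waiting times = 9
Average waiting time = 9/3 = 3.0

3.0


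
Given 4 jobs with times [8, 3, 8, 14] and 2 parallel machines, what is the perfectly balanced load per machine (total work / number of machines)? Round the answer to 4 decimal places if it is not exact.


Total processing time = 8 + 3 + 8 + 14 = 33
Number of machines = 2
Ideal balanced load = 33 / 2 = 16.5

16.5


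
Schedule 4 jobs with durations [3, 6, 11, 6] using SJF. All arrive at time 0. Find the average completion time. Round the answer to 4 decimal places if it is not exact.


SJF order (ascending): [3, 6, 6, 11]
Completion times:
  Job 1: burst=3, C=3
  Job 2: burst=6, C=9
  Job 3: burst=6, C=15
  Job 4: burst=11, C=26
Average completion = 53/4 = 13.25

13.25


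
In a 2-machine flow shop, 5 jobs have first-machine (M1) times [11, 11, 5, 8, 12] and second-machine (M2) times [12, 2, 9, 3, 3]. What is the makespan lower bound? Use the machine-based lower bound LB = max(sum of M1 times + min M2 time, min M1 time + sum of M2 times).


LB1 = sum(M1 times) + min(M2 times) = 47 + 2 = 49
LB2 = min(M1 times) + sum(M2 times) = 5 + 29 = 34
Lower bound = max(LB1, LB2) = max(49, 34) = 49

49


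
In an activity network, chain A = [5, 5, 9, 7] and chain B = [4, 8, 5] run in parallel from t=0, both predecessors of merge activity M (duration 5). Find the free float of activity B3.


ES(B3) = sum of predecessors on chain B = 12
EF(B3) = ES + duration = 12 + 5 = 17
Successor of B3 is M. ES(M) = max(sum(A), sum(B)) = max(26, 17) = 26
Free float = ES(successor) - EF(current) = 26 - 17 = 9

9


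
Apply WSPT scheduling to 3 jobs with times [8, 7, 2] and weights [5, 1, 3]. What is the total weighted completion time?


Compute p/w ratios and sort ascending (WSPT): [(2, 3), (8, 5), (7, 1)]
Compute weighted completion times:
  Job (p=2,w=3): C=2, w*C=3*2=6
  Job (p=8,w=5): C=10, w*C=5*10=50
  Job (p=7,w=1): C=17, w*C=1*17=17
Total weighted completion time = 73

73


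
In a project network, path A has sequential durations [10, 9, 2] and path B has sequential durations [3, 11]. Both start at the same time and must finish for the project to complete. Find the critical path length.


Path A total = 10 + 9 + 2 = 21
Path B total = 3 + 11 = 14
Critical path = longest path = max(21, 14) = 21

21


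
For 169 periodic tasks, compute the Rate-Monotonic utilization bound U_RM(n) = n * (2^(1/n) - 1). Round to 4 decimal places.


Compute 2^(1/169) = 1.0041098851
Subtract 1: 1.0041098851 - 1 = 0.0041098851
Multiply by n: 169 * 0.0041098851 = 0.6945705819
Round to 4 dp: 0.6946

0.6946


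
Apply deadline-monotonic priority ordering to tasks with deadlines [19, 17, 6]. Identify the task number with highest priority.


Sort tasks by relative deadline (ascending):
  Task 3: deadline = 6
  Task 2: deadline = 17
  Task 1: deadline = 19
Priority order (highest first): [3, 2, 1]
Highest priority task = 3

3


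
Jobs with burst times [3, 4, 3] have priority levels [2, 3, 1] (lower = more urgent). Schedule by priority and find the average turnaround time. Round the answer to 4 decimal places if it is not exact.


Sort by priority (ascending = highest first):
Order: [(1, 3), (2, 3), (3, 4)]
Completion times:
  Priority 1, burst=3, C=3
  Priority 2, burst=3, C=6
  Priority 3, burst=4, C=10
Average turnaround = 19/3 = 6.3333

6.3333


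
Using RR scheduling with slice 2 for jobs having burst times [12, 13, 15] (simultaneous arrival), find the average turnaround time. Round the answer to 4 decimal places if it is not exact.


Time quantum = 2
Execution trace:
  J1 runs 2 units, time = 2
  J2 runs 2 units, time = 4
  J3 runs 2 units, time = 6
  J1 runs 2 units, time = 8
  J2 runs 2 units, time = 10
  J3 runs 2 units, time = 12
  J1 runs 2 units, time = 14
  J2 runs 2 units, time = 16
  J3 runs 2 units, time = 18
  J1 runs 2 units, time = 20
  J2 runs 2 units, time = 22
  J3 runs 2 units, time = 24
  J1 runs 2 units, time = 26
  J2 runs 2 units, time = 28
  J3 runs 2 units, time = 30
  J1 runs 2 units, time = 32
  J2 runs 2 units, time = 34
  J3 runs 2 units, time = 36
  J2 runs 1 units, time = 37
  J3 runs 2 units, time = 39
  J3 runs 1 units, time = 40
Finish times: [32, 37, 40]
Average turnaround = 109/3 = 36.3333

36.3333


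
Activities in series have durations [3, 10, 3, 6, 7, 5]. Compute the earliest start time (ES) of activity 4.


Activity 4 starts after activities 1 through 3 complete.
Predecessor durations: [3, 10, 3]
ES = 3 + 10 + 3 = 16

16


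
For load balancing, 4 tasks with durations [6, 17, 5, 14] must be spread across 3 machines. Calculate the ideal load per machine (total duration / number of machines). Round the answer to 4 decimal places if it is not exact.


Total processing time = 6 + 17 + 5 + 14 = 42
Number of machines = 3
Ideal balanced load = 42 / 3 = 14.0

14.0


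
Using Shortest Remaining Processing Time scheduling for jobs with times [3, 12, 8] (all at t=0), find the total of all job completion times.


Since all jobs arrive at t=0, SRPT equals SPT ordering.
SPT order: [3, 8, 12]
Completion times:
  Job 1: p=3, C=3
  Job 2: p=8, C=11
  Job 3: p=12, C=23
Total completion time = 3 + 11 + 23 = 37

37


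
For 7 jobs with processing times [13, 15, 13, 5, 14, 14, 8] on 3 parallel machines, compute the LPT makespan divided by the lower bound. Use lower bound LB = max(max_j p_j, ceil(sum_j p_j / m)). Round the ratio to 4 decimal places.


LPT order: [15, 14, 14, 13, 13, 8, 5]
Machine loads after assignment: [28, 27, 27]
LPT makespan = 28
Lower bound = max(max_job, ceil(total/3)) = max(15, 28) = 28
Ratio = 28 / 28 = 1.0

1.0


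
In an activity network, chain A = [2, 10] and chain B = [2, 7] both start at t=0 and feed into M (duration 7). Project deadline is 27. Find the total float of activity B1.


Forward pass: ES(B1) = sum of predecessors on chain B = 0
EF = ES + duration = 0 + 2 = 2
Backward pass: LF(M) = deadline = 27; LS(M) = 27 - 7 = 20
LF(B1) = LS(M) - sum(successors on chain B) = 20 - 7 = 13
LS = LF - duration = 13 - 2 = 11
Total float = LS - ES = 11 - 0 = 11

11


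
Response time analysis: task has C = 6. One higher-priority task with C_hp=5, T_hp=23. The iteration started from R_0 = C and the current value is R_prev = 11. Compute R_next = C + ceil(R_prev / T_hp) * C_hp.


R_next = C + ceil(R_prev / T_hp) * C_hp
ceil(11 / 23) = ceil(0.4783) = 1
Interference = 1 * 5 = 5
R_next = 6 + 5 = 11
R_next = R_prev, so the iteration has converged (response time = 11).

11


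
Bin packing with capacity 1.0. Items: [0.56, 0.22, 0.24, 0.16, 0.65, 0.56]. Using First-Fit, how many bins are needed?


Place items sequentially using First-Fit:
  Item 0.56 -> new Bin 1
  Item 0.22 -> Bin 1 (now 0.78)
  Item 0.24 -> new Bin 2
  Item 0.16 -> Bin 1 (now 0.94)
  Item 0.65 -> Bin 2 (now 0.89)
  Item 0.56 -> new Bin 3
Total bins used = 3

3


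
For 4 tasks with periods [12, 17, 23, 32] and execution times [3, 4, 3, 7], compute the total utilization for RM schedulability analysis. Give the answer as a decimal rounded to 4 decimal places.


Compute individual utilizations (exact fractions):
  Task 1: C/T = 3/12 = 1/4 (approx. 0.25)
  Task 2: C/T = 4/17 (approx. 0.2353)
  Task 3: C/T = 3/23 (approx. 0.1304)
  Task 4: C/T = 7/32 (approx. 0.2188)
Total utilization U = 1/4 + 4/17 + 3/23 + 7/32 = 10441/12512
Rounded to 4 decimal places: U = 0.8345
RM (Liu & Layland) bound for 4 tasks = 0.756828; compare with U = 10441/12512 (approx. 0.834479)
bound < U <= 1, so the RM sufficient condition is not met (inconclusive; an exact test such as response-time analysis is needed).

0.8345


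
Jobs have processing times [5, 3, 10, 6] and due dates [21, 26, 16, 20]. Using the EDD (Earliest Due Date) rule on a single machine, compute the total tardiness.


Sort by due date (EDD order): [(10, 16), (6, 20), (5, 21), (3, 26)]
Compute completion times and tardiness:
  Job 1: p=10, d=16, C=10, tardiness=max(0,10-16)=0
  Job 2: p=6, d=20, C=16, tardiness=max(0,16-20)=0
  Job 3: p=5, d=21, C=21, tardiness=max(0,21-21)=0
  Job 4: p=3, d=26, C=24, tardiness=max(0,24-26)=0
Total tardiness = 0

0


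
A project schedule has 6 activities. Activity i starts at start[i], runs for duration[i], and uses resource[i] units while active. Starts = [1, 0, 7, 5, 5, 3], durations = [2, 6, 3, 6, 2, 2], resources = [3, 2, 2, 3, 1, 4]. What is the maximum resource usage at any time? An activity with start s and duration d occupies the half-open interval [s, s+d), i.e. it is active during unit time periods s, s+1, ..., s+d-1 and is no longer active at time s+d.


Each activity i is active on [start_i, start_i + duration_i).
Compute total resource usage per time slot:
  t=0: active resources = [2], total = 2
  t=1: active resources = [3, 2], total = 5
  t=2: active resources = [3, 2], total = 5
  t=3: active resources = [2, 4], total = 6
  t=4: active resources = [2, 4], total = 6
  t=5: active resources = [2, 3, 1], total = 6
  t=6: active resources = [3, 1], total = 4
  t=7: active resources = [2, 3], total = 5
  t=8: active resources = [2, 3], total = 5
  t=9: active resources = [2, 3], total = 5
  t=10: active resources = [3], total = 3
Peak resource demand = 6

6


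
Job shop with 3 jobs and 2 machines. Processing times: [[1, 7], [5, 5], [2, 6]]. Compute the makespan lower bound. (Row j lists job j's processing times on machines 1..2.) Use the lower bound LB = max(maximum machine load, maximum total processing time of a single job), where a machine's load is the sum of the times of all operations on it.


Machine loads:
  Machine 1: 1 + 5 + 2 = 8
  Machine 2: 7 + 5 + 6 = 18
Max machine load = 18
Job totals:
  Job 1: 8
  Job 2: 10
  Job 3: 8
Max job total = 10
Lower bound = max(18, 10) = 18

18


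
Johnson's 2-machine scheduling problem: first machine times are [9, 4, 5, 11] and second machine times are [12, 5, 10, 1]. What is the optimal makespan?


Apply Johnson's rule:
  Group 1 (a <= b): [(2, 4, 5), (3, 5, 10), (1, 9, 12)]
  Group 2 (a > b): [(4, 11, 1)]
Optimal job order: [2, 3, 1, 4]
Schedule:
  Job 2: M1 done at 4, M2 done at 9
  Job 3: M1 done at 9, M2 done at 19
  Job 1: M1 done at 18, M2 done at 31
  Job 4: M1 done at 29, M2 done at 32
Makespan = 32

32


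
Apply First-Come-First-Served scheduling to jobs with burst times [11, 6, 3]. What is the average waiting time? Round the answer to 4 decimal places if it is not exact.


FCFS order (as given): [11, 6, 3]
Waiting times:
  Job 1: wait = 0
  Job 2: wait = 11
  Job 3: wait = 17
Sum of waiting times = 28
Average waiting time = 28/3 = 9.3333

9.3333


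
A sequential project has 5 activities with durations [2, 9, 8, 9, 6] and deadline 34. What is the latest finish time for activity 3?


LF(activity 3) = deadline - sum of successor durations
Successors: activities 4 through 5 with durations [9, 6]
Sum of successor durations = 15
LF = 34 - 15 = 19

19


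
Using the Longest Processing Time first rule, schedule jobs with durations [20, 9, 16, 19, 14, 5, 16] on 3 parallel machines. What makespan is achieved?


Sort jobs in decreasing order (LPT): [20, 19, 16, 16, 14, 9, 5]
Assign each job to the least loaded machine:
  Machine 1: jobs [20, 9, 5], load = 34
  Machine 2: jobs [19, 14], load = 33
  Machine 3: jobs [16, 16], load = 32
Makespan = max load = 34

34


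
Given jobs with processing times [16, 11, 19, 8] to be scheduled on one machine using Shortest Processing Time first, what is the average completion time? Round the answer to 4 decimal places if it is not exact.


Sort jobs by processing time (SPT order): [8, 11, 16, 19]
Compute completion times sequentially:
  Job 1: processing = 8, completes at 8
  Job 2: processing = 11, completes at 19
  Job 3: processing = 16, completes at 35
  Job 4: processing = 19, completes at 54
Sum of completion times = 116
Average completion time = 116/4 = 29.0

29.0


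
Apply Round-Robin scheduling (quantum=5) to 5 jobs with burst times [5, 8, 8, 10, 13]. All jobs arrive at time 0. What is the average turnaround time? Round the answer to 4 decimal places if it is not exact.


Time quantum = 5
Execution trace:
  J1 runs 5 units, time = 5
  J2 runs 5 units, time = 10
  J3 runs 5 units, time = 15
  J4 runs 5 units, time = 20
  J5 runs 5 units, time = 25
  J2 runs 3 units, time = 28
  J3 runs 3 units, time = 31
  J4 runs 5 units, time = 36
  J5 runs 5 units, time = 41
  J5 runs 3 units, time = 44
Finish times: [5, 28, 31, 36, 44]
Average turnaround = 144/5 = 28.8

28.8


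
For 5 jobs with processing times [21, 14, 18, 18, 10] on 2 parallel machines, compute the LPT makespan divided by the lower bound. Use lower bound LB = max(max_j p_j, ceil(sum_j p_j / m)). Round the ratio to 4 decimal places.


LPT order: [21, 18, 18, 14, 10]
Machine loads after assignment: [45, 36]
LPT makespan = 45
Lower bound = max(max_job, ceil(total/2)) = max(21, 41) = 41
Ratio = 45 / 41 = 1.0976

1.0976


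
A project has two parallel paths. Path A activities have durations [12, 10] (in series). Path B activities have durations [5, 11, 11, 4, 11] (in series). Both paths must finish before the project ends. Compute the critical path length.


Path A total = 12 + 10 = 22
Path B total = 5 + 11 + 11 + 4 + 11 = 42
Critical path = longest path = max(22, 42) = 42

42


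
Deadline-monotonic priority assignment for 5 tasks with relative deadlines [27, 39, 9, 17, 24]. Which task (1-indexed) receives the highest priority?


Sort tasks by relative deadline (ascending):
  Task 3: deadline = 9
  Task 4: deadline = 17
  Task 5: deadline = 24
  Task 1: deadline = 27
  Task 2: deadline = 39
Priority order (highest first): [3, 4, 5, 1, 2]
Highest priority task = 3

3


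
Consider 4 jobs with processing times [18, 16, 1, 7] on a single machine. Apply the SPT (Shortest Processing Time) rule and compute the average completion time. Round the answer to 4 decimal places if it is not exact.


Sort jobs by processing time (SPT order): [1, 7, 16, 18]
Compute completion times sequentially:
  Job 1: processing = 1, completes at 1
  Job 2: processing = 7, completes at 8
  Job 3: processing = 16, completes at 24
  Job 4: processing = 18, completes at 42
Sum of completion times = 75
Average completion time = 75/4 = 18.75

18.75


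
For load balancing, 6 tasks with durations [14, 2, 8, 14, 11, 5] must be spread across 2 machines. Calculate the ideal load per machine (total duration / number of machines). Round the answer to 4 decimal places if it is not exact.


Total processing time = 14 + 2 + 8 + 14 + 11 + 5 = 54
Number of machines = 2
Ideal balanced load = 54 / 2 = 27.0

27.0


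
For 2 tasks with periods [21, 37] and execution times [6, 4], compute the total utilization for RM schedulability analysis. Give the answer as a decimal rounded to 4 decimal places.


Compute individual utilizations (exact fractions):
  Task 1: C/T = 6/21 = 2/7 (approx. 0.2857)
  Task 2: C/T = 4/37 (approx. 0.1081)
Total utilization U = 2/7 + 4/37 = 102/259
Rounded to 4 decimal places: U = 0.3938
RM (Liu & Layland) bound for 2 tasks = 0.828427; compare with U = 102/259 (approx. 0.393822)
U <= bound, so schedulable by RM sufficient condition.

0.3938


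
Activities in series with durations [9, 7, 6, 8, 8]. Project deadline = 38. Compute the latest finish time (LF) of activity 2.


LF(activity 2) = deadline - sum of successor durations
Successors: activities 3 through 5 with durations [6, 8, 8]
Sum of successor durations = 22
LF = 38 - 22 = 16

16


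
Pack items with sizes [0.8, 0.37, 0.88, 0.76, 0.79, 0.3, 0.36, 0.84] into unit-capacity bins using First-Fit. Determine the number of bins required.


Place items sequentially using First-Fit:
  Item 0.8 -> new Bin 1
  Item 0.37 -> new Bin 2
  Item 0.88 -> new Bin 3
  Item 0.76 -> new Bin 4
  Item 0.79 -> new Bin 5
  Item 0.3 -> Bin 2 (now 0.67)
  Item 0.36 -> new Bin 6
  Item 0.84 -> new Bin 7
Total bins used = 7

7


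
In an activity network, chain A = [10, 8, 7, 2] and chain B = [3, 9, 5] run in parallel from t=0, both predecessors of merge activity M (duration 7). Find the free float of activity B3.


ES(B3) = sum of predecessors on chain B = 12
EF(B3) = ES + duration = 12 + 5 = 17
Successor of B3 is M. ES(M) = max(sum(A), sum(B)) = max(27, 17) = 27
Free float = ES(successor) - EF(current) = 27 - 17 = 10

10


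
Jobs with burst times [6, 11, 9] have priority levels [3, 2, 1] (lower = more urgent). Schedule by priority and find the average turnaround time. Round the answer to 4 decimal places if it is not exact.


Sort by priority (ascending = highest first):
Order: [(1, 9), (2, 11), (3, 6)]
Completion times:
  Priority 1, burst=9, C=9
  Priority 2, burst=11, C=20
  Priority 3, burst=6, C=26
Average turnaround = 55/3 = 18.3333

18.3333


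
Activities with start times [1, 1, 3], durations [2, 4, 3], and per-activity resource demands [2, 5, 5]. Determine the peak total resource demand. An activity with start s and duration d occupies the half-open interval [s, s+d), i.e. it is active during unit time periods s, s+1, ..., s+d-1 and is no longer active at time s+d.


Each activity i is active on [start_i, start_i + duration_i).
Compute total resource usage per time slot:
  t=0: active resources = [], total = 0
  t=1: active resources = [2, 5], total = 7
  t=2: active resources = [2, 5], total = 7
  t=3: active resources = [5, 5], total = 10
  t=4: active resources = [5, 5], total = 10
  t=5: active resources = [5], total = 5
Peak resource demand = 10

10


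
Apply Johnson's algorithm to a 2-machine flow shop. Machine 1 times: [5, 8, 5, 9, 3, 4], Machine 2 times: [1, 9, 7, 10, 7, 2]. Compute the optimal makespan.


Apply Johnson's rule:
  Group 1 (a <= b): [(5, 3, 7), (3, 5, 7), (2, 8, 9), (4, 9, 10)]
  Group 2 (a > b): [(6, 4, 2), (1, 5, 1)]
Optimal job order: [5, 3, 2, 4, 6, 1]
Schedule:
  Job 5: M1 done at 3, M2 done at 10
  Job 3: M1 done at 8, M2 done at 17
  Job 2: M1 done at 16, M2 done at 26
  Job 4: M1 done at 25, M2 done at 36
  Job 6: M1 done at 29, M2 done at 38
  Job 1: M1 done at 34, M2 done at 39
Makespan = 39

39


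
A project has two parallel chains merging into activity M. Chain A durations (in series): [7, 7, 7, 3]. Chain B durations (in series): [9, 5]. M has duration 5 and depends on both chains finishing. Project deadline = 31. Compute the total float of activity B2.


Forward pass: ES(B2) = sum of predecessors on chain B = 9
EF = ES + duration = 9 + 5 = 14
Backward pass: LF(M) = deadline = 31; LS(M) = 31 - 5 = 26
LF(B2) = LS(M) - sum(successors on chain B) = 26 - 0 = 26
LS = LF - duration = 26 - 5 = 21
Total float = LS - ES = 21 - 9 = 12

12


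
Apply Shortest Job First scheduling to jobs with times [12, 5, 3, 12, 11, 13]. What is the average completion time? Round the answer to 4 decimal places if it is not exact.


SJF order (ascending): [3, 5, 11, 12, 12, 13]
Completion times:
  Job 1: burst=3, C=3
  Job 2: burst=5, C=8
  Job 3: burst=11, C=19
  Job 4: burst=12, C=31
  Job 5: burst=12, C=43
  Job 6: burst=13, C=56
Average completion = 160/6 = 26.6667

26.6667


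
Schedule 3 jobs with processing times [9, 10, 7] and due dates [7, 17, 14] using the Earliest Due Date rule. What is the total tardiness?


Sort by due date (EDD order): [(9, 7), (7, 14), (10, 17)]
Compute completion times and tardiness:
  Job 1: p=9, d=7, C=9, tardiness=max(0,9-7)=2
  Job 2: p=7, d=14, C=16, tardiness=max(0,16-14)=2
  Job 3: p=10, d=17, C=26, tardiness=max(0,26-17)=9
Total tardiness = 13

13


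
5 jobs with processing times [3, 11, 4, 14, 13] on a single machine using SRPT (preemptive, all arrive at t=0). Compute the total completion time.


Since all jobs arrive at t=0, SRPT equals SPT ordering.
SPT order: [3, 4, 11, 13, 14]
Completion times:
  Job 1: p=3, C=3
  Job 2: p=4, C=7
  Job 3: p=11, C=18
  Job 4: p=13, C=31
  Job 5: p=14, C=45
Total completion time = 3 + 7 + 18 + 31 + 45 = 104

104


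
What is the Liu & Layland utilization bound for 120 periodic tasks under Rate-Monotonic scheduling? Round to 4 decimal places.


Compute 2^(1/120) = 1.0057929411
Subtract 1: 1.0057929411 - 1 = 0.0057929411
Multiply by n: 120 * 0.0057929411 = 0.6951529320
Round to 4 dp: 0.6952

0.6952


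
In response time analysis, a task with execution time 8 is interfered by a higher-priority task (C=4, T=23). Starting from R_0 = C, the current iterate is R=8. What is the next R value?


R_next = C + ceil(R_prev / T_hp) * C_hp
ceil(8 / 23) = ceil(0.3478) = 1
Interference = 1 * 4 = 4
R_next = 8 + 4 = 12

12


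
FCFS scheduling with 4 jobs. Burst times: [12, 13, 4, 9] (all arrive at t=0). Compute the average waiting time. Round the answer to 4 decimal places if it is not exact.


FCFS order (as given): [12, 13, 4, 9]
Waiting times:
  Job 1: wait = 0
  Job 2: wait = 12
  Job 3: wait = 25
  Job 4: wait = 29
Sum of waiting times = 66
Average waiting time = 66/4 = 16.5

16.5


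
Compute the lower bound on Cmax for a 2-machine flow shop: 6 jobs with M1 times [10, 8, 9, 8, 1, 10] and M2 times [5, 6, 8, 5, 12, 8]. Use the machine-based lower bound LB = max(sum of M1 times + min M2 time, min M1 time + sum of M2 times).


LB1 = sum(M1 times) + min(M2 times) = 46 + 5 = 51
LB2 = min(M1 times) + sum(M2 times) = 1 + 44 = 45
Lower bound = max(LB1, LB2) = max(51, 45) = 51

51


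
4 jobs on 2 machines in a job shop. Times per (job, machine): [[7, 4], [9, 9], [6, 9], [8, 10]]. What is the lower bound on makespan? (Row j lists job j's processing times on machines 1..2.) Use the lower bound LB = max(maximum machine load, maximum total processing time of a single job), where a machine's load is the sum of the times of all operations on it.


Machine loads:
  Machine 1: 7 + 9 + 6 + 8 = 30
  Machine 2: 4 + 9 + 9 + 10 = 32
Max machine load = 32
Job totals:
  Job 1: 11
  Job 2: 18
  Job 3: 15
  Job 4: 18
Max job total = 18
Lower bound = max(32, 18) = 32

32


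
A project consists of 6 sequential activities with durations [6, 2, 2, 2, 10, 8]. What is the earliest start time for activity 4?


Activity 4 starts after activities 1 through 3 complete.
Predecessor durations: [6, 2, 2]
ES = 6 + 2 + 2 = 10

10


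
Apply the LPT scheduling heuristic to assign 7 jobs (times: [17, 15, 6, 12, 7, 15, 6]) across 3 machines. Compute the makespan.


Sort jobs in decreasing order (LPT): [17, 15, 15, 12, 7, 6, 6]
Assign each job to the least loaded machine:
  Machine 1: jobs [17, 6], load = 23
  Machine 2: jobs [15, 12], load = 27
  Machine 3: jobs [15, 7, 6], load = 28
Makespan = max load = 28

28


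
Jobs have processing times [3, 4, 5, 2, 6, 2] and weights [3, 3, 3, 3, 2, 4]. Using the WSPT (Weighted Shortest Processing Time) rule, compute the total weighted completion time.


Compute p/w ratios and sort ascending (WSPT): [(2, 4), (2, 3), (3, 3), (4, 3), (5, 3), (6, 2)]
Compute weighted completion times:
  Job (p=2,w=4): C=2, w*C=4*2=8
  Job (p=2,w=3): C=4, w*C=3*4=12
  Job (p=3,w=3): C=7, w*C=3*7=21
  Job (p=4,w=3): C=11, w*C=3*11=33
  Job (p=5,w=3): C=16, w*C=3*16=48
  Job (p=6,w=2): C=22, w*C=2*22=44
Total weighted completion time = 166

166
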